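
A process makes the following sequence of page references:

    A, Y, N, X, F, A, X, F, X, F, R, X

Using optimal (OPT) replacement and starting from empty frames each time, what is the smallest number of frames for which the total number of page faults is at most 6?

3

f=1: 12 faults
f=2: 7 faults
f=3: 6 faults
f=4: 6 faults
f=5: 6 faults
f=6: 6 faults
Smallest f with faults ≤ 6 is 3.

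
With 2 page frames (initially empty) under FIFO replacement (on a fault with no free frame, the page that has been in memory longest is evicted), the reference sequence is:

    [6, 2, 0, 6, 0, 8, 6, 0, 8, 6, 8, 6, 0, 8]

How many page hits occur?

5

6 -> fault, frames [6]
2 -> fault, frames [6, 2]
0 -> fault, evict 6, frames [2, 0]
6 -> fault, evict 2, frames [0, 6]
0 -> hit
8 -> fault, evict 0, frames [6, 8]
6 -> hit
0 -> fault, evict 6, frames [8, 0]
8 -> hit
6 -> fault, evict 8, frames [0, 6]
8 -> fault, evict 0, frames [6, 8]
6 -> hit
0 -> fault, evict 6, frames [8, 0]
8 -> hit
Hits: 5.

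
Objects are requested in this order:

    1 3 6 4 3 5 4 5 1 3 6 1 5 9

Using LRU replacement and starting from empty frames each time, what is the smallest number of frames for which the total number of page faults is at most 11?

3

f=1: 14 faults
f=2: 13 faults
f=3: 10 faults
f=4: 8 faults
f=5: 6 faults
f=6: 6 faults
Smallest f with faults ≤ 11 is 3.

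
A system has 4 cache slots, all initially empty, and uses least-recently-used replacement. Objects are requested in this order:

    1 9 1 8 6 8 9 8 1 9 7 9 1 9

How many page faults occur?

5

1 → fault, frames {1}
9 → fault, frames {1,9}
1 → hit
8 → fault, frames {9,1,8}
6 → fault, frames {9,1,8,6}
8 → hit
9 → hit
8 → hit
1 → hit
9 → hit
7 → fault, evict 6, frames {8,1,9,7}
9 → hit
1 → hit
9 → hit
Page faults: 5.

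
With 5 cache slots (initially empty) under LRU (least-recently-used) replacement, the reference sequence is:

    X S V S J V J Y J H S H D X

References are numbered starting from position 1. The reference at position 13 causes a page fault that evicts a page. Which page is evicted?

pos 1: X → fault, frames [X]
pos 2: S → fault, frames [X, S]
pos 3: V → fault, frames [X, S, V]
pos 4: S → hit
pos 5: J → fault, frames [X, V, S, J]
pos 6: V → hit
pos 7: J → hit
pos 8: Y → fault, frames [X, S, V, J, Y]
pos 9: J → hit
pos 10: H → fault, evict X, frames [S, V, Y, J, H]
pos 11: S → hit
pos 12: H → hit
pos 13: D → fault, evict V, frames [Y, J, S, H, D]
At position 13, page V is evicted.

V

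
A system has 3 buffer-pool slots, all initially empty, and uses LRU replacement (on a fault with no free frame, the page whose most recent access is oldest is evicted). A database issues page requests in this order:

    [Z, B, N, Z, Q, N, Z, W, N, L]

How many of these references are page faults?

6

Z → miss, frames [Z]
B → miss, frames [Z, B]
N → miss, frames [Z, B, N]
Z → hit
Q → miss, evict B, frames [N, Z, Q]
N → hit
Z → hit
W → miss, evict Q, frames [N, Z, W]
N → hit
L → miss, evict Z, frames [W, N, L]
Page faults: 6.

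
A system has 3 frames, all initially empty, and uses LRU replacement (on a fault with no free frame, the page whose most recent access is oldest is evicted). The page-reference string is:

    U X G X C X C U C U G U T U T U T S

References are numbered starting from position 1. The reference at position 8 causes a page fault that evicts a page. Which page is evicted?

pos 1: U → miss, frames [U]
pos 2: X → miss, frames [U, X]
pos 3: G → miss, frames [U, X, G]
pos 4: X → hit
pos 5: C → miss, evict U, frames [G, X, C]
pos 6: X → hit
pos 7: C → hit
pos 8: U → miss, evict G, frames [X, C, U]
At position 8, page G is evicted.

G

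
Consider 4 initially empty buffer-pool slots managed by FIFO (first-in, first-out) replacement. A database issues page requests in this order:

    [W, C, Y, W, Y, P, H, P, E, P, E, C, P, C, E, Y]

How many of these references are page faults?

W -> miss, frames [W]
C -> miss, frames [W, C]
Y -> miss, frames [W, C, Y]
W -> hit
Y -> hit
P -> miss, frames [W, C, Y, P]
H -> miss, evict W, frames [C, Y, P, H]
P -> hit
E -> miss, evict C, frames [Y, P, H, E]
P -> hit
E -> hit
C -> miss, evict Y, frames [P, H, E, C]
P -> hit
C -> hit
E -> hit
Y -> miss, evict P, frames [H, E, C, Y]
Page faults: 8.

8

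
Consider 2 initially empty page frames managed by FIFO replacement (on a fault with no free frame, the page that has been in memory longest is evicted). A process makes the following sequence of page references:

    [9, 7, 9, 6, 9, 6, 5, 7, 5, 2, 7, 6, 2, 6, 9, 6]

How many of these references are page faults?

9 → fault, frames {9}
7 → fault, frames {9,7}
9 → hit
6 → fault, evict 9, frames {7,6}
9 → fault, evict 7, frames {6,9}
6 → hit
5 → fault, evict 6, frames {9,5}
7 → fault, evict 9, frames {5,7}
5 → hit
2 → fault, evict 5, frames {7,2}
7 → hit
6 → fault, evict 7, frames {2,6}
2 → hit
6 → hit
9 → fault, evict 2, frames {6,9}
6 → hit
Page faults: 9.

9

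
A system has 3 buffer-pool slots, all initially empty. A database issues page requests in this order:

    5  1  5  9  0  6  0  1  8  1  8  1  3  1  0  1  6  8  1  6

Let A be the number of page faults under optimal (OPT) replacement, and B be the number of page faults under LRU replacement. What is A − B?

Under OPT: F F . F F F . . F . . . F . . . F F . . → 9 faults.
Under LRU: F F . F F F . F F . . . F . F . F F . . → 11 faults.
A − B = 9 − 11 = -2.

-2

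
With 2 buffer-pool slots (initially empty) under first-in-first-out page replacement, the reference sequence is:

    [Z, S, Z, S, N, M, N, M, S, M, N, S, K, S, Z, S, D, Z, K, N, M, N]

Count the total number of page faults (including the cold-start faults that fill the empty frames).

13

Z -> fault, frames (Z)
S -> fault, frames (Z S)
Z -> hit
S -> hit
N -> fault, evict Z, frames (S N)
M -> fault, evict S, frames (N M)
N -> hit
M -> hit
S -> fault, evict N, frames (M S)
M -> hit
N -> fault, evict M, frames (S N)
S -> hit
K -> fault, evict S, frames (N K)
S -> fault, evict N, frames (K S)
Z -> fault, evict K, frames (S Z)
S -> hit
D -> fault, evict S, frames (Z D)
Z -> hit
K -> fault, evict Z, frames (D K)
N -> fault, evict D, frames (K N)
M -> fault, evict K, frames (N M)
N -> hit
Page faults: 13.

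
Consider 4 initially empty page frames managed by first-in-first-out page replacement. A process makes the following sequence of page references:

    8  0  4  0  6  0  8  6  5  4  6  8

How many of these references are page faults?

6

8 -> fault, frames [8]
0 -> fault, frames [8, 0]
4 -> fault, frames [8, 0, 4]
0 -> hit
6 -> fault, frames [8, 0, 4, 6]
0 -> hit
8 -> hit
6 -> hit
5 -> fault, evict 8, frames [0, 4, 6, 5]
4 -> hit
6 -> hit
8 -> fault, evict 0, frames [4, 6, 5, 8]
Page faults: 6.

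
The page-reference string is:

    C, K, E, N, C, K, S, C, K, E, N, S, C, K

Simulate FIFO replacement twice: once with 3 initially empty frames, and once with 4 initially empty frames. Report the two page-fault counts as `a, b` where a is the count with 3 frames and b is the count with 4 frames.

3 frames: F F F F F F F . . F F . F F → 11 faults.
4 frames: F F F F . . F F F F F F F F → 12 faults.
12 > 11: adding a frame increased faults — Belady's anomaly.

11, 12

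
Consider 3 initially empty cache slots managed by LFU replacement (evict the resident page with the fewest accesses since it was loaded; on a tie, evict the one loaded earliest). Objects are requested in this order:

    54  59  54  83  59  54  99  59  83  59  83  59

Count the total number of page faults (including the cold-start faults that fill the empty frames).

5

54 → miss, frames [54]
59 → miss, frames [54, 59]
54 → hit
83 → miss, frames [54, 59, 83]
59 → hit
54 → hit
99 → miss, evict 83, frames [54, 59, 99]
59 → hit
83 → miss, evict 99, frames [54, 59, 83]
59 → hit
83 → hit
59 → hit
Page faults: 5.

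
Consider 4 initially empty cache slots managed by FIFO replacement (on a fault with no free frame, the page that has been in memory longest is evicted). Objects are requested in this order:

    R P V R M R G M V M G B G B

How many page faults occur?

6

R: miss, frames (R)
P: miss, frames (R P)
V: miss, frames (R P V)
R: hit
M: miss, frames (R P V M)
R: hit
G: miss, evict R, frames (P V M G)
M: hit
V: hit
M: hit
G: hit
B: miss, evict P, frames (V M G B)
G: hit
B: hit
Page faults: 6.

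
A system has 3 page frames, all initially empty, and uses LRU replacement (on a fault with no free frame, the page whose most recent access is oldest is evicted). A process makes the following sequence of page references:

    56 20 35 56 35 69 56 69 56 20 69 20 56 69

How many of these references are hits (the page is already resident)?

56: fault, frames (56)
20: fault, frames (56 20)
35: fault, frames (56 20 35)
56: hit
35: hit
69: fault, evict 20, frames (56 35 69)
56: hit
69: hit
56: hit
20: fault, evict 35, frames (69 56 20)
69: hit
20: hit
56: hit
69: hit
Hits: 9.

9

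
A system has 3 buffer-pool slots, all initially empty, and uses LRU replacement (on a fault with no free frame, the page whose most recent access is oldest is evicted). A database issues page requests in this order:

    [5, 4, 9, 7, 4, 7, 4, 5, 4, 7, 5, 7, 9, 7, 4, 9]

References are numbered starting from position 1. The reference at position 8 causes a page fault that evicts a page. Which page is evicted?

9

pos 1: 5: fault, frames [5]
pos 2: 4: fault, frames [5, 4]
pos 3: 9: fault, frames [5, 4, 9]
pos 4: 7: fault, evict 5, frames [4, 9, 7]
pos 5: 4: hit
pos 6: 7: hit
pos 7: 4: hit
pos 8: 5: fault, evict 9, frames [7, 4, 5]
At position 8, page 9 is evicted.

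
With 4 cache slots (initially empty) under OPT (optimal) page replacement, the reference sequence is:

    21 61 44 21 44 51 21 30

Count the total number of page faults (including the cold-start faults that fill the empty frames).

5

21 -> miss, frames [21]
61 -> miss, frames [21, 61]
44 -> miss, frames [21, 61, 44]
21 -> hit
44 -> hit
51 -> miss, frames [21, 61, 44, 51]
21 -> hit
30 -> miss, evict 51, frames [21, 61, 44, 30]
Page faults: 5.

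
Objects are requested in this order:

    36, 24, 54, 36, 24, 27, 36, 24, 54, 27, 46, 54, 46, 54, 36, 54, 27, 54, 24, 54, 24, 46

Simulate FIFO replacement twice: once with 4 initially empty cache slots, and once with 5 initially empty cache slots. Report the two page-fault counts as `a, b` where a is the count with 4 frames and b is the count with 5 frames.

8, 5

4 frames: F F F . . F . . . . F . . . F . . . F F . . → 8 faults.
5 frames: F F F . . F . . . . F . . . . . . . . . . . → 5 faults.
5 < 8: adding a frame reduced faults, as is typical.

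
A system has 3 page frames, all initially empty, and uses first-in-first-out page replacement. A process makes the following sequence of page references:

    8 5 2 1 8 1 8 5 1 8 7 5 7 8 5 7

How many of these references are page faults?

8 → fault, frames (8)
5 → fault, frames (8 5)
2 → fault, frames (8 5 2)
1 → fault, evict 8, frames (5 2 1)
8 → fault, evict 5, frames (2 1 8)
1 → hit
8 → hit
5 → fault, evict 2, frames (1 8 5)
1 → hit
8 → hit
7 → fault, evict 1, frames (8 5 7)
5 → hit
7 → hit
8 → hit
5 → hit
7 → hit
Page faults: 7.

7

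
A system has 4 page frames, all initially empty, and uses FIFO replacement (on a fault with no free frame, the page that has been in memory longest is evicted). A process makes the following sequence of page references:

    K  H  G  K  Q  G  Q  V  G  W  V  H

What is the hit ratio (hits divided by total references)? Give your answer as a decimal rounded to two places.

0.42

K -> miss, frames {K}
H -> miss, frames {K,H}
G -> miss, frames {K,H,G}
K -> hit
Q -> miss, frames {K,H,G,Q}
G -> hit
Q -> hit
V -> miss, evict K, frames {H,G,Q,V}
G -> hit
W -> miss, evict H, frames {G,Q,V,W}
V -> hit
H -> miss, evict G, frames {Q,V,W,H}
Hits: 5 of 12 references → 5/12 = 0.4167.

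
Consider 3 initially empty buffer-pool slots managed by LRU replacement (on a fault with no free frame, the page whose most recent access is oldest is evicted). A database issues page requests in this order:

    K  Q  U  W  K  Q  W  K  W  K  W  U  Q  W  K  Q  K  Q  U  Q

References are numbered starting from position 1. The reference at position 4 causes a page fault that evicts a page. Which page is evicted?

K

pos 1: K: miss, frames [K]
pos 2: Q: miss, frames [K, Q]
pos 3: U: miss, frames [K, Q, U]
pos 4: W: miss, evict K, frames [Q, U, W]
At position 4, page K is evicted.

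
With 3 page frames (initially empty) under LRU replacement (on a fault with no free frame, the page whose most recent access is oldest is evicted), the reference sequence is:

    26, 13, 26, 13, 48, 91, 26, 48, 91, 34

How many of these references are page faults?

6

26: fault, frames {26}
13: fault, frames {26,13}
26: hit
13: hit
48: fault, frames {26,13,48}
91: fault, evict 26, frames {13,48,91}
26: fault, evict 13, frames {48,91,26}
48: hit
91: hit
34: fault, evict 26, frames {48,91,34}
Page faults: 6.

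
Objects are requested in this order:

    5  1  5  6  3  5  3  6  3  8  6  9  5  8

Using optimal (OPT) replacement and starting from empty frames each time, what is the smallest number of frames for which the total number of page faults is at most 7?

3

f=1: 14 faults
f=2: 8 faults
f=3: 6 faults
f=4: 6 faults
f=5: 6 faults
f=6: 6 faults
Smallest f with faults ≤ 7 is 3.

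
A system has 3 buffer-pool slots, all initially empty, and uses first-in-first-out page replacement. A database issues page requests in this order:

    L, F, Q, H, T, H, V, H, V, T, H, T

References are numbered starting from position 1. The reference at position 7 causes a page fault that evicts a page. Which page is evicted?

pos 1: L → fault, frames {L}
pos 2: F → fault, frames {L,F}
pos 3: Q → fault, frames {L,F,Q}
pos 4: H → fault, evict L, frames {F,Q,H}
pos 5: T → fault, evict F, frames {Q,H,T}
pos 6: H → hit
pos 7: V → fault, evict Q, frames {H,T,V}
At position 7, page Q is evicted.

Q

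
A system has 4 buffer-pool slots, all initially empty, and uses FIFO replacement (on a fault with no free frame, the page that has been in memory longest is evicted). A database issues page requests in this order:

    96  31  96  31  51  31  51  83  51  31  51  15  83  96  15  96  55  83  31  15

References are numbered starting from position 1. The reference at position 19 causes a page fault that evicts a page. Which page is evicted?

83

pos 1: 96: miss, frames {96}
pos 2: 31: miss, frames {96,31}
pos 3: 96: hit
pos 4: 31: hit
pos 5: 51: miss, frames {96,31,51}
pos 6: 31: hit
pos 7: 51: hit
pos 8: 83: miss, frames {96,31,51,83}
pos 9: 51: hit
pos 10: 31: hit
pos 11: 51: hit
pos 12: 15: miss, evict 96, frames {31,51,83,15}
pos 13: 83: hit
pos 14: 96: miss, evict 31, frames {51,83,15,96}
pos 15: 15: hit
pos 16: 96: hit
pos 17: 55: miss, evict 51, frames {83,15,96,55}
pos 18: 83: hit
pos 19: 31: miss, evict 83, frames {15,96,55,31}
At position 19, page 83 is evicted.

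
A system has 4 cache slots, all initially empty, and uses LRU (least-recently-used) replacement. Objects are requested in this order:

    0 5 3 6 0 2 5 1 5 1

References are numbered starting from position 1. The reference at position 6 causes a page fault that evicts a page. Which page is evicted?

5

pos 1: 0: miss, frames (0)
pos 2: 5: miss, frames (0 5)
pos 3: 3: miss, frames (0 5 3)
pos 4: 6: miss, frames (0 5 3 6)
pos 5: 0: hit
pos 6: 2: miss, evict 5, frames (3 6 0 2)
At position 6, page 5 is evicted.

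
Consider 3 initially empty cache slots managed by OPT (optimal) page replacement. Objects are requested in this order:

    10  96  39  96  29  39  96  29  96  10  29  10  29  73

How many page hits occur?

8

10 -> fault, frames (10)
96 -> fault, frames (10 96)
39 -> fault, frames (10 96 39)
96 -> hit
29 -> fault, evict 10, frames (96 39 29)
39 -> hit
96 -> hit
29 -> hit
96 -> hit
10 -> fault, evict 39, frames (96 29 10)
29 -> hit
10 -> hit
29 -> hit
73 -> fault, evict 10, frames (96 29 73)
Hits: 8.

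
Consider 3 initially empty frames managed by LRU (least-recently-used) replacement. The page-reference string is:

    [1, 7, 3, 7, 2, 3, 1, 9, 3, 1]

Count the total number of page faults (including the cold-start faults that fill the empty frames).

6

1 -> miss, frames (1)
7 -> miss, frames (1 7)
3 -> miss, frames (1 7 3)
7 -> hit
2 -> miss, evict 1, frames (3 7 2)
3 -> hit
1 -> miss, evict 7, frames (2 3 1)
9 -> miss, evict 2, frames (3 1 9)
3 -> hit
1 -> hit
Page faults: 6.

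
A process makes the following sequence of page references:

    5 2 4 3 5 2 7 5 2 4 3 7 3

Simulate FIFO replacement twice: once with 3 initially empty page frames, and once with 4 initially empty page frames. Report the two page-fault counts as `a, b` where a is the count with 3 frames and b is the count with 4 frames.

3 frames: F F F F F F F . . F F . . → 9 faults.
4 frames: F F F F . . F F F F F F . → 10 faults.
10 > 9: adding a frame increased faults — Belady's anomaly.

9, 10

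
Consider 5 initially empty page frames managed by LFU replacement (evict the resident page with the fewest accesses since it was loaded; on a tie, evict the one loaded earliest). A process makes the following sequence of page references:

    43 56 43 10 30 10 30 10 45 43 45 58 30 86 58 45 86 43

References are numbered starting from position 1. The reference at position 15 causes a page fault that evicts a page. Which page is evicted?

pos 1: 43 -> fault, frames (43)
pos 2: 56 -> fault, frames (43 56)
pos 3: 43 -> hit
pos 4: 10 -> fault, frames (43 56 10)
pos 5: 30 -> fault, frames (43 56 10 30)
pos 6: 10 -> hit
pos 7: 30 -> hit
pos 8: 10 -> hit
pos 9: 45 -> fault, frames (43 56 10 30 45)
pos 10: 43 -> hit
pos 11: 45 -> hit
pos 12: 58 -> fault, evict 56, frames (43 10 30 45 58)
pos 13: 30 -> hit
pos 14: 86 -> fault, evict 58, frames (43 10 30 45 86)
pos 15: 58 -> fault, evict 86, frames (43 10 30 45 58)
At position 15, page 86 is evicted.

86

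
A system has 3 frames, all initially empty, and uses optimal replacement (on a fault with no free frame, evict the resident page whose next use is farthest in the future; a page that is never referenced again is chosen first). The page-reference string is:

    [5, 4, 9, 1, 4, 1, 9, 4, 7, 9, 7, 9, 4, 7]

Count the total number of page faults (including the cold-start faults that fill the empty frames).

5: fault, frames {5}
4: fault, frames {5,4}
9: fault, frames {5,4,9}
1: fault, evict 5, frames {4,9,1}
4: hit
1: hit
9: hit
4: hit
7: fault, evict 1, frames {4,9,7}
9: hit
7: hit
9: hit
4: hit
7: hit
Page faults: 5.

5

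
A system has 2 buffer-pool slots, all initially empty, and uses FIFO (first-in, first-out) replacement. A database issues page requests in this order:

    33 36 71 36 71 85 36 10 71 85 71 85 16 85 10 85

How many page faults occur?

11

33: fault, frames {33}
36: fault, frames {33,36}
71: fault, evict 33, frames {36,71}
36: hit
71: hit
85: fault, evict 36, frames {71,85}
36: fault, evict 71, frames {85,36}
10: fault, evict 85, frames {36,10}
71: fault, evict 36, frames {10,71}
85: fault, evict 10, frames {71,85}
71: hit
85: hit
16: fault, evict 71, frames {85,16}
85: hit
10: fault, evict 85, frames {16,10}
85: fault, evict 16, frames {10,85}
Page faults: 11.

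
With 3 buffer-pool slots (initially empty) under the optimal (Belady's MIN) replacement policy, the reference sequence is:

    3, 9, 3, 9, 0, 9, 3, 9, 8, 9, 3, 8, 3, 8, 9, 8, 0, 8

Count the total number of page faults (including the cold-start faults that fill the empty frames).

5

3 -> fault, frames [3]
9 -> fault, frames [3, 9]
3 -> hit
9 -> hit
0 -> fault, frames [3, 9, 0]
9 -> hit
3 -> hit
9 -> hit
8 -> fault, evict 0, frames [3, 9, 8]
9 -> hit
3 -> hit
8 -> hit
3 -> hit
8 -> hit
9 -> hit
8 -> hit
0 -> fault, evict 9, frames [3, 8, 0]
8 -> hit
Page faults: 5.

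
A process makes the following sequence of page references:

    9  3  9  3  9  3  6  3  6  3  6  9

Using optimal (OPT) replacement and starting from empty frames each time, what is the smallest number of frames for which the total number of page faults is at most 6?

2

f=1: 12 faults
f=2: 4 faults
f=3: 3 faults
Smallest f with faults ≤ 6 is 2.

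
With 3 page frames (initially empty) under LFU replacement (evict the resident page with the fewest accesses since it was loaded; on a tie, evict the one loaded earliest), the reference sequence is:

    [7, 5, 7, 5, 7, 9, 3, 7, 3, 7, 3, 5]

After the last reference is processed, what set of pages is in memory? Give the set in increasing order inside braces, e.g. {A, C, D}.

{3, 5, 7}

7 -> fault, frames {7}
5 -> fault, frames {7,5}
7 -> hit
5 -> hit
7 -> hit
9 -> fault, frames {7,5,9}
3 -> fault, evict 9, frames {7,5,3}
7 -> hit
3 -> hit
7 -> hit
3 -> hit
5 -> hit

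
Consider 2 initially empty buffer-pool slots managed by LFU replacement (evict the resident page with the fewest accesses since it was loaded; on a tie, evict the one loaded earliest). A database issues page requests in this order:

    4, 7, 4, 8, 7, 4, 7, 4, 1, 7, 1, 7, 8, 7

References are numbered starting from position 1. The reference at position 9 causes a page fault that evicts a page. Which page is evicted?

7

pos 1: 4: fault, frames [4]
pos 2: 7: fault, frames [4, 7]
pos 3: 4: hit
pos 4: 8: fault, evict 7, frames [4, 8]
pos 5: 7: fault, evict 8, frames [4, 7]
pos 6: 4: hit
pos 7: 7: hit
pos 8: 4: hit
pos 9: 1: fault, evict 7, frames [4, 1]
At position 9, page 7 is evicted.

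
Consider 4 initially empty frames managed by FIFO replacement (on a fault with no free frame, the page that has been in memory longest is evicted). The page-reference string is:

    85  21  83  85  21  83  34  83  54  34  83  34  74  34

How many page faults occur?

6

85 → miss, frames [85]
21 → miss, frames [85, 21]
83 → miss, frames [85, 21, 83]
85 → hit
21 → hit
83 → hit
34 → miss, frames [85, 21, 83, 34]
83 → hit
54 → miss, evict 85, frames [21, 83, 34, 54]
34 → hit
83 → hit
34 → hit
74 → miss, evict 21, frames [83, 34, 54, 74]
34 → hit
Page faults: 6.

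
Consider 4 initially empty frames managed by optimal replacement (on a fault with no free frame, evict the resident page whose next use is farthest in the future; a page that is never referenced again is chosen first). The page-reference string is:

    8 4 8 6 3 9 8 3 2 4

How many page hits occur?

8 → fault, frames [8]
4 → fault, frames [8, 4]
8 → hit
6 → fault, frames [8, 4, 6]
3 → fault, frames [8, 4, 6, 3]
9 → fault, evict 6, frames [8, 4, 3, 9]
8 → hit
3 → hit
2 → fault, evict 9, frames [8, 4, 3, 2]
4 → hit
Hits: 4.

4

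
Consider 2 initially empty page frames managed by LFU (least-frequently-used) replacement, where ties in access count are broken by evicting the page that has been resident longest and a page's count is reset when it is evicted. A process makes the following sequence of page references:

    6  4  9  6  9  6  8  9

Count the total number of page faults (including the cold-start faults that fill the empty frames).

6

6 -> miss, frames (6)
4 -> miss, frames (6 4)
9 -> miss, evict 6, frames (4 9)
6 -> miss, evict 4, frames (9 6)
9 -> hit
6 -> hit
8 -> miss, evict 9, frames (6 8)
9 -> miss, evict 8, frames (6 9)
Page faults: 6.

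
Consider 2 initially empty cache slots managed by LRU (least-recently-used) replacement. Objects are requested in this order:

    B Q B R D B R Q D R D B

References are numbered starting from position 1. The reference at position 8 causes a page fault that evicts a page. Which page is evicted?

pos 1: B → miss, frames [B]
pos 2: Q → miss, frames [B, Q]
pos 3: B → hit
pos 4: R → miss, evict Q, frames [B, R]
pos 5: D → miss, evict B, frames [R, D]
pos 6: B → miss, evict R, frames [D, B]
pos 7: R → miss, evict D, frames [B, R]
pos 8: Q → miss, evict B, frames [R, Q]
At position 8, page B is evicted.

B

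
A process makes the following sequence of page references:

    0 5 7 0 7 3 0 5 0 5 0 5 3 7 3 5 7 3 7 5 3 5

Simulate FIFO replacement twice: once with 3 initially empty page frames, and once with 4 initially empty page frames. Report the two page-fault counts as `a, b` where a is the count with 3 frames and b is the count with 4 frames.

3 frames: F F F . . F F F . . . . . F F . . . . . . . → 8 faults.
4 frames: F F F . . F . . . . . . . . . . . . . . . . → 4 faults.
4 < 8: adding a frame reduced faults, as is typical.

8, 4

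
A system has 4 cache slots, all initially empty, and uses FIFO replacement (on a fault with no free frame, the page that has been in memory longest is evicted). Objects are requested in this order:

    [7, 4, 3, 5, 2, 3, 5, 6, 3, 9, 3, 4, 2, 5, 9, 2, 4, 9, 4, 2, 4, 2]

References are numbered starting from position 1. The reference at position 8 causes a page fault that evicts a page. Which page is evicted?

4

pos 1: 7: fault, frames (7)
pos 2: 4: fault, frames (7 4)
pos 3: 3: fault, frames (7 4 3)
pos 4: 5: fault, frames (7 4 3 5)
pos 5: 2: fault, evict 7, frames (4 3 5 2)
pos 6: 3: hit
pos 7: 5: hit
pos 8: 6: fault, evict 4, frames (3 5 2 6)
At position 8, page 4 is evicted.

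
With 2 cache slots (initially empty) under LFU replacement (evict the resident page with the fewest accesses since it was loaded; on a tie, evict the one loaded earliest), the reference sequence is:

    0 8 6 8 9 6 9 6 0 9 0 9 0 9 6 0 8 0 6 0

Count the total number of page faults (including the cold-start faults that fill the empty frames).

17

0 → fault, frames {0}
8 → fault, frames {0,8}
6 → fault, evict 0, frames {8,6}
8 → hit
9 → fault, evict 6, frames {8,9}
6 → fault, evict 9, frames {8,6}
9 → fault, evict 6, frames {8,9}
6 → fault, evict 9, frames {8,6}
0 → fault, evict 6, frames {8,0}
9 → fault, evict 0, frames {8,9}
0 → fault, evict 9, frames {8,0}
9 → fault, evict 0, frames {8,9}
0 → fault, evict 9, frames {8,0}
9 → fault, evict 0, frames {8,9}
6 → fault, evict 9, frames {8,6}
0 → fault, evict 6, frames {8,0}
8 → hit
0 → hit
6 → fault, evict 0, frames {8,6}
0 → fault, evict 6, frames {8,0}
Page faults: 17.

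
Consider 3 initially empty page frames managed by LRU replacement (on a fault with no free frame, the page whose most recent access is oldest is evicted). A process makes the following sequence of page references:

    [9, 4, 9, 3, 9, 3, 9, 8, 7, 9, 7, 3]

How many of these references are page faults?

9 -> miss, frames (9)
4 -> miss, frames (9 4)
9 -> hit
3 -> miss, frames (4 9 3)
9 -> hit
3 -> hit
9 -> hit
8 -> miss, evict 4, frames (3 9 8)
7 -> miss, evict 3, frames (9 8 7)
9 -> hit
7 -> hit
3 -> miss, evict 8, frames (9 7 3)
Page faults: 6.

6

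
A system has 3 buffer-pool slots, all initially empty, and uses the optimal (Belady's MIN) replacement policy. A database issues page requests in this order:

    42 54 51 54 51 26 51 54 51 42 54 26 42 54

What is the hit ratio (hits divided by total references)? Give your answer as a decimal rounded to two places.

0.64

42: miss, frames [42]
54: miss, frames [42, 54]
51: miss, frames [42, 54, 51]
54: hit
51: hit
26: miss, evict 42, frames [54, 51, 26]
51: hit
54: hit
51: hit
42: miss, evict 51, frames [54, 26, 42]
54: hit
26: hit
42: hit
54: hit
Hits: 9 of 14 references → 9/14 = 0.6429.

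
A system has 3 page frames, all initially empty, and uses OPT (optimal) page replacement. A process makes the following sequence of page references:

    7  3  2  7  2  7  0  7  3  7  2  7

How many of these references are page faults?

7 -> fault, frames [7]
3 -> fault, frames [7, 3]
2 -> fault, frames [7, 3, 2]
7 -> hit
2 -> hit
7 -> hit
0 -> fault, evict 2, frames [7, 3, 0]
7 -> hit
3 -> hit
7 -> hit
2 -> fault, evict 0, frames [7, 3, 2]
7 -> hit
Page faults: 5.

5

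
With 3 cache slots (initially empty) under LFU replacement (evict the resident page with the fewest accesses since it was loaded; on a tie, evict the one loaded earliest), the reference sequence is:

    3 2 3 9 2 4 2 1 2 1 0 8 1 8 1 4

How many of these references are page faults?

3 → miss, frames {3}
2 → miss, frames {3,2}
3 → hit
9 → miss, frames {3,2,9}
2 → hit
4 → miss, evict 9, frames {3,2,4}
2 → hit
1 → miss, evict 4, frames {3,2,1}
2 → hit
1 → hit
0 → miss, evict 3, frames {2,1,0}
8 → miss, evict 0, frames {2,1,8}
1 → hit
8 → hit
1 → hit
4 → miss, evict 8, frames {2,1,4}
Page faults: 8.

8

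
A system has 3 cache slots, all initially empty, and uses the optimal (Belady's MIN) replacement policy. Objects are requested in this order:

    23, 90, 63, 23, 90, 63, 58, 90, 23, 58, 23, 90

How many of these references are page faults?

4

23 -> miss, frames {23}
90 -> miss, frames {23,90}
63 -> miss, frames {23,90,63}
23 -> hit
90 -> hit
63 -> hit
58 -> miss, evict 63, frames {23,90,58}
90 -> hit
23 -> hit
58 -> hit
23 -> hit
90 -> hit
Page faults: 4.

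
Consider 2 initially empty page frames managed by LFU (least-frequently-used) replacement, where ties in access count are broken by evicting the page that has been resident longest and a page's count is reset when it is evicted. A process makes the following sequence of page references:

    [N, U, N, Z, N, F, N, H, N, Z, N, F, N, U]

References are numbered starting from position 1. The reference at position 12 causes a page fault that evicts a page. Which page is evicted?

pos 1: N: fault, frames [N]
pos 2: U: fault, frames [N, U]
pos 3: N: hit
pos 4: Z: fault, evict U, frames [N, Z]
pos 5: N: hit
pos 6: F: fault, evict Z, frames [N, F]
pos 7: N: hit
pos 8: H: fault, evict F, frames [N, H]
pos 9: N: hit
pos 10: Z: fault, evict H, frames [N, Z]
pos 11: N: hit
pos 12: F: fault, evict Z, frames [N, F]
At position 12, page Z is evicted.

Z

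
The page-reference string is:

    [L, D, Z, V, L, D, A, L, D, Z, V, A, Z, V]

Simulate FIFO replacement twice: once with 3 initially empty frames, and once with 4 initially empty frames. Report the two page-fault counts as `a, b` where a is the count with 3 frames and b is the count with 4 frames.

9, 10

3 frames: F F F F F F F . . F F . . . → 9 faults.
4 frames: F F F F . . F F F F F F . . → 10 faults.
10 > 9: adding a frame increased faults — Belady's anomaly.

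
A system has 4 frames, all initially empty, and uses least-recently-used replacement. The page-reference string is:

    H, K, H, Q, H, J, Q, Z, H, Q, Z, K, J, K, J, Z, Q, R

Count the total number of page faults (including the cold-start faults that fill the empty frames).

8

H → miss, frames (H)
K → miss, frames (H K)
H → hit
Q → miss, frames (K H Q)
H → hit
J → miss, frames (K Q H J)
Q → hit
Z → miss, evict K, frames (H J Q Z)
H → hit
Q → hit
Z → hit
K → miss, evict J, frames (H Q Z K)
J → miss, evict H, frames (Q Z K J)
K → hit
J → hit
Z → hit
Q → hit
R → miss, evict K, frames (J Z Q R)
Page faults: 8.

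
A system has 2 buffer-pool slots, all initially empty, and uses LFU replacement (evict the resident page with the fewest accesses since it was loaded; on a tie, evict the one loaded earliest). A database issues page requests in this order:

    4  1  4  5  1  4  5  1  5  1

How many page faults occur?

8

4 -> miss, frames {4}
1 -> miss, frames {4,1}
4 -> hit
5 -> miss, evict 1, frames {4,5}
1 -> miss, evict 5, frames {4,1}
4 -> hit
5 -> miss, evict 1, frames {4,5}
1 -> miss, evict 5, frames {4,1}
5 -> miss, evict 1, frames {4,5}
1 -> miss, evict 5, frames {4,1}
Page faults: 8.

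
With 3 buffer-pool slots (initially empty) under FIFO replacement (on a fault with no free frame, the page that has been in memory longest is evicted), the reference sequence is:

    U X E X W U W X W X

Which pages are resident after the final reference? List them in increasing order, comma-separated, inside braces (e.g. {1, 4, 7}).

U -> fault, frames [U]
X -> fault, frames [U, X]
E -> fault, frames [U, X, E]
X -> hit
W -> fault, evict U, frames [X, E, W]
U -> fault, evict X, frames [E, W, U]
W -> hit
X -> fault, evict E, frames [W, U, X]
W -> hit
X -> hit

{U, W, X}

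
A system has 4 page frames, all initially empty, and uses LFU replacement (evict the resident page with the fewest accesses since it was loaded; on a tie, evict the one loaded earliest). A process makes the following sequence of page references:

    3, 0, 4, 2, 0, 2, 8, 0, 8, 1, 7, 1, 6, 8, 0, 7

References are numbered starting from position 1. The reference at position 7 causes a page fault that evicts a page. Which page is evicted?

3

pos 1: 3 -> miss, frames (3)
pos 2: 0 -> miss, frames (3 0)
pos 3: 4 -> miss, frames (3 0 4)
pos 4: 2 -> miss, frames (3 0 4 2)
pos 5: 0 -> hit
pos 6: 2 -> hit
pos 7: 8 -> miss, evict 3, frames (0 4 2 8)
At position 7, page 3 is evicted.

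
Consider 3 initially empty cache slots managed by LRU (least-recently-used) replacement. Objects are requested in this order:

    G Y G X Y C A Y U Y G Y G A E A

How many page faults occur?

9

G -> fault, frames [G]
Y -> fault, frames [G, Y]
G -> hit
X -> fault, frames [Y, G, X]
Y -> hit
C -> fault, evict G, frames [X, Y, C]
A -> fault, evict X, frames [Y, C, A]
Y -> hit
U -> fault, evict C, frames [A, Y, U]
Y -> hit
G -> fault, evict A, frames [U, Y, G]
Y -> hit
G -> hit
A -> fault, evict U, frames [Y, G, A]
E -> fault, evict Y, frames [G, A, E]
A -> hit
Page faults: 9.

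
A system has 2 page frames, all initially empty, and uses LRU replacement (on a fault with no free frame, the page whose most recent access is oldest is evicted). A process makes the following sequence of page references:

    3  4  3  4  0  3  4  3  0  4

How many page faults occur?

3 → miss, frames {3}
4 → miss, frames {3,4}
3 → hit
4 → hit
0 → miss, evict 3, frames {4,0}
3 → miss, evict 4, frames {0,3}
4 → miss, evict 0, frames {3,4}
3 → hit
0 → miss, evict 4, frames {3,0}
4 → miss, evict 3, frames {0,4}
Page faults: 7.

7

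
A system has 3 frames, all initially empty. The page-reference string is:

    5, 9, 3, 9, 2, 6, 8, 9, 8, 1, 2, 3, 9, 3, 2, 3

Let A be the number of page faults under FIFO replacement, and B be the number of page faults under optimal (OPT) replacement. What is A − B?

Under FIFO: F F F . F F F F . F F F F . . . → 11 faults.
Under OPT: F F F . F F F . . F . F . . . . → 8 faults.
A − B = 11 − 8 = 3.

3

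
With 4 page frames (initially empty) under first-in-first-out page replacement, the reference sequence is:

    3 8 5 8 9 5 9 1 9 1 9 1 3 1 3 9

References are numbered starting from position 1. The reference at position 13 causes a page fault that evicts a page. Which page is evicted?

8

pos 1: 3: miss, frames {3}
pos 2: 8: miss, frames {3,8}
pos 3: 5: miss, frames {3,8,5}
pos 4: 8: hit
pos 5: 9: miss, frames {3,8,5,9}
pos 6: 5: hit
pos 7: 9: hit
pos 8: 1: miss, evict 3, frames {8,5,9,1}
pos 9: 9: hit
pos 10: 1: hit
pos 11: 9: hit
pos 12: 1: hit
pos 13: 3: miss, evict 8, frames {5,9,1,3}
At position 13, page 8 is evicted.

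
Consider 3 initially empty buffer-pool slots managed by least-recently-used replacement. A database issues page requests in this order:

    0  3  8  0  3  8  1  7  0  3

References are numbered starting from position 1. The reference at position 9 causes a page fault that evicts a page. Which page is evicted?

pos 1: 0 -> fault, frames {0}
pos 2: 3 -> fault, frames {0,3}
pos 3: 8 -> fault, frames {0,3,8}
pos 4: 0 -> hit
pos 5: 3 -> hit
pos 6: 8 -> hit
pos 7: 1 -> fault, evict 0, frames {3,8,1}
pos 8: 7 -> fault, evict 3, frames {8,1,7}
pos 9: 0 -> fault, evict 8, frames {1,7,0}
At position 9, page 8 is evicted.

8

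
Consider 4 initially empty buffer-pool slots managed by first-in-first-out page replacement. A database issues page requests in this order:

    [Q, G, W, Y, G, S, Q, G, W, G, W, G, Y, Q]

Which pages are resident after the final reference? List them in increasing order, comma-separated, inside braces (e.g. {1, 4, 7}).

{G, Q, W, Y}

Q: miss, frames [Q]
G: miss, frames [Q, G]
W: miss, frames [Q, G, W]
Y: miss, frames [Q, G, W, Y]
G: hit
S: miss, evict Q, frames [G, W, Y, S]
Q: miss, evict G, frames [W, Y, S, Q]
G: miss, evict W, frames [Y, S, Q, G]
W: miss, evict Y, frames [S, Q, G, W]
G: hit
W: hit
G: hit
Y: miss, evict S, frames [Q, G, W, Y]
Q: hit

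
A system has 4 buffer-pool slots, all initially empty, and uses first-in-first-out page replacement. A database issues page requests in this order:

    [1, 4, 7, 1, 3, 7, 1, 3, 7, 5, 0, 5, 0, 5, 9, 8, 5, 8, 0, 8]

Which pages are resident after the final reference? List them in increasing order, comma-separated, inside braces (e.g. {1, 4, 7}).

{0, 5, 8, 9}

1: miss, frames {1}
4: miss, frames {1,4}
7: miss, frames {1,4,7}
1: hit
3: miss, frames {1,4,7,3}
7: hit
1: hit
3: hit
7: hit
5: miss, evict 1, frames {4,7,3,5}
0: miss, evict 4, frames {7,3,5,0}
5: hit
0: hit
5: hit
9: miss, evict 7, frames {3,5,0,9}
8: miss, evict 3, frames {5,0,9,8}
5: hit
8: hit
0: hit
8: hit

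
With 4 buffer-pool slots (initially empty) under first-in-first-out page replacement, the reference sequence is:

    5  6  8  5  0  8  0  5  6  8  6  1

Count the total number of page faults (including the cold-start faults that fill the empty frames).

5

5 -> miss, frames {5}
6 -> miss, frames {5,6}
8 -> miss, frames {5,6,8}
5 -> hit
0 -> miss, frames {5,6,8,0}
8 -> hit
0 -> hit
5 -> hit
6 -> hit
8 -> hit
6 -> hit
1 -> miss, evict 5, frames {6,8,0,1}
Page faults: 5.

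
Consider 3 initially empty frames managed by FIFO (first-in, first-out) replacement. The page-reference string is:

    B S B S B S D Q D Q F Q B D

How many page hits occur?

B: miss, frames {B}
S: miss, frames {B,S}
B: hit
S: hit
B: hit
S: hit
D: miss, frames {B,S,D}
Q: miss, evict B, frames {S,D,Q}
D: hit
Q: hit
F: miss, evict S, frames {D,Q,F}
Q: hit
B: miss, evict D, frames {Q,F,B}
D: miss, evict Q, frames {F,B,D}
Hits: 7.

7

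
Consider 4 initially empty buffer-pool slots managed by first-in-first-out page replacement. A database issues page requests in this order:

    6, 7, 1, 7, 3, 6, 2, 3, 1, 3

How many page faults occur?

6 -> miss, frames [6]
7 -> miss, frames [6, 7]
1 -> miss, frames [6, 7, 1]
7 -> hit
3 -> miss, frames [6, 7, 1, 3]
6 -> hit
2 -> miss, evict 6, frames [7, 1, 3, 2]
3 -> hit
1 -> hit
3 -> hit
Page faults: 5.

5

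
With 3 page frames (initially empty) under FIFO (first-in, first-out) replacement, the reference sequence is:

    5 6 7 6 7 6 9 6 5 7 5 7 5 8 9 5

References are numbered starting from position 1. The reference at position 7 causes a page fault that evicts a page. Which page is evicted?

pos 1: 5 → miss, frames (5)
pos 2: 6 → miss, frames (5 6)
pos 3: 7 → miss, frames (5 6 7)
pos 4: 6 → hit
pos 5: 7 → hit
pos 6: 6 → hit
pos 7: 9 → miss, evict 5, frames (6 7 9)
At position 7, page 5 is evicted.

5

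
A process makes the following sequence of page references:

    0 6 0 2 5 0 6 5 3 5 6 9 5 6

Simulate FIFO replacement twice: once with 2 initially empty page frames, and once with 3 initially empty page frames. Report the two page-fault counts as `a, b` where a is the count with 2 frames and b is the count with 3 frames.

2 frames: F F . F F F F F F . F F F F → 12 faults.
3 frames: F F . F F F F . F F . F . F → 10 faults.
10 < 12: adding a frame reduced faults, as is typical.

12, 10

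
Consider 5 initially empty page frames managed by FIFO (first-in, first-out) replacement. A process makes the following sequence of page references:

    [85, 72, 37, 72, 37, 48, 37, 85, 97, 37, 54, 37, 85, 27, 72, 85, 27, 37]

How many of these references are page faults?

85: miss, frames [85]
72: miss, frames [85, 72]
37: miss, frames [85, 72, 37]
72: hit
37: hit
48: miss, frames [85, 72, 37, 48]
37: hit
85: hit
97: miss, frames [85, 72, 37, 48, 97]
37: hit
54: miss, evict 85, frames [72, 37, 48, 97, 54]
37: hit
85: miss, evict 72, frames [37, 48, 97, 54, 85]
27: miss, evict 37, frames [48, 97, 54, 85, 27]
72: miss, evict 48, frames [97, 54, 85, 27, 72]
85: hit
27: hit
37: miss, evict 97, frames [54, 85, 27, 72, 37]
Page faults: 10.

10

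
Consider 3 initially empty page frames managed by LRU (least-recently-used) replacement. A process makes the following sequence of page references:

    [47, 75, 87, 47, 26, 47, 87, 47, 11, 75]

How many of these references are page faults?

6

47 -> fault, frames [47]
75 -> fault, frames [47, 75]
87 -> fault, frames [47, 75, 87]
47 -> hit
26 -> fault, evict 75, frames [87, 47, 26]
47 -> hit
87 -> hit
47 -> hit
11 -> fault, evict 26, frames [87, 47, 11]
75 -> fault, evict 87, frames [47, 11, 75]
Page faults: 6.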